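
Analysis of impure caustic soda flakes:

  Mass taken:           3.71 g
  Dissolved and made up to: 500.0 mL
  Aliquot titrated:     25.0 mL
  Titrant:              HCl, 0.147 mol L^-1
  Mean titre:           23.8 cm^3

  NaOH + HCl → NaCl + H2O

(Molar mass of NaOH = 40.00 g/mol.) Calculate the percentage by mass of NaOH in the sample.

75.4 %

n(HCl) per titration = 0.0238 × 0.147 = 3.50 × 10^-3 mol
n(NaOH) in each aliquot = 3.50 × 10^-3 mol (1:1 ratio)
n(NaOH) in the whole flask = 3.50 × 10^-3 × 500.0/25.0 = 0.0700 mol
mass of NaOH = 0.0700 × 40.00 = 2.80 g
% NaOH = 2.80 / 3.71 × 100 = 75.4 %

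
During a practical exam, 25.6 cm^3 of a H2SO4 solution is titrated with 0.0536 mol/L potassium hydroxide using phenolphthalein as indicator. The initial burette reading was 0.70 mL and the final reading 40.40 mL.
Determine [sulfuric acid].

H2SO4 + 2 KOH → K2SO4 + 2 H2O
n(KOH) = 0.0397 L × 0.0536 mol/L = 2.13 × 10^-3 mol
From the 1:2 mole ratio, n(H2SO4) = 1/2 × 2.13 × 10^-3 = 1.06 × 10^-3 mol
[H2SO4] = 1.06 × 10^-3 mol / 0.0256 L = 0.0416 mol/L

0.0416 mol/L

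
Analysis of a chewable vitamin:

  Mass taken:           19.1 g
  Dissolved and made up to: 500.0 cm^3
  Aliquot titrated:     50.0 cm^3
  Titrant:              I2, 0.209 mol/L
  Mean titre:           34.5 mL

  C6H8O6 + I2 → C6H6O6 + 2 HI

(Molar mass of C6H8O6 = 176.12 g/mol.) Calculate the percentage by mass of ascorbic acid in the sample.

66.5 %

n(I2) per titration = 0.0345 × 0.209 = 7.21 × 10^-3 mol
n(C6H8O6) in each aliquot = 7.21 × 10^-3 mol (1:1 ratio)
n(C6H8O6) in the whole flask = 7.21 × 10^-3 × 500.0/50.0 = 0.0721 mol
mass of C6H8O6 = 0.0721 × 176.12 = 12.7 g
% C6H8O6 = 12.7 / 19.1 × 100 = 66.5 %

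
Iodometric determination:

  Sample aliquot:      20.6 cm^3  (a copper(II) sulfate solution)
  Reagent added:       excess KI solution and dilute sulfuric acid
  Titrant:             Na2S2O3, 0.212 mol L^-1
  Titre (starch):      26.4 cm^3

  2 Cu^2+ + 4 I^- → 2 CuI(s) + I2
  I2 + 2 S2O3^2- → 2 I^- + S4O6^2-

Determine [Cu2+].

0.272 mol/L

n(S2O3^2-) = 0.0264 × 0.212 = 5.60 × 10^-3 mol
n(I2) = n(S2O3^2-)/2 = 2.80 × 10^-3 mol
From the 2:1 ratio, n(Cu2+) in the aliquot = 2/1 × 2.80 × 10^-3 = 5.60 × 10^-3 mol
[Cu2+] = 5.60 × 10^-3 / 0.0206 = 0.272 mol/L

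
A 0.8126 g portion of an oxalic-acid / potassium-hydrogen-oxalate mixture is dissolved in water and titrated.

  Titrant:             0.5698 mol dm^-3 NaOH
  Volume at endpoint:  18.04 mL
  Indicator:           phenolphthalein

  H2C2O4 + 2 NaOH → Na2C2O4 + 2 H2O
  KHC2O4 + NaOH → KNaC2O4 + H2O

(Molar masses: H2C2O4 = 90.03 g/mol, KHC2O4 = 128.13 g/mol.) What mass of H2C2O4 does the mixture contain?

n(NaOH) = 0.01804 × 0.5698 = 0.01028 mol
Let x = n(H2C2O4), y = n(KHC2O4).
Titrant: 2x + 1y = 0.01028;  mass: 90.03x + 128.13y = 0.8126
Solving, x = 3.035 × 10^-3 mol, y = 4.210 × 10^-3 mol
mass of H2C2O4 = 3.035 × 10^-3 × 90.03 = 0.2732 g

0.2732 g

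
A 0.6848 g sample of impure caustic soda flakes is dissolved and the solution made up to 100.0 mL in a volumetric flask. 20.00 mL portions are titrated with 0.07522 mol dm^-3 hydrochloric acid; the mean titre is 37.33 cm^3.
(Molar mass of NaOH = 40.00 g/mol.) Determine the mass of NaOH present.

NaOH + HCl → NaCl + H2O
n(HCl) per titration = 0.03733 × 0.07522 = 2.808 × 10^-3 mol
n(NaOH) in each aliquot = 2.808 × 10^-3 mol (1:1 ratio)
n(NaOH) in the whole flask = 2.808 × 10^-3 × 100.0/20.00 = 0.01404 mol
mass of NaOH = 0.01404 × 40.00 = 0.5616 g

0.5616 g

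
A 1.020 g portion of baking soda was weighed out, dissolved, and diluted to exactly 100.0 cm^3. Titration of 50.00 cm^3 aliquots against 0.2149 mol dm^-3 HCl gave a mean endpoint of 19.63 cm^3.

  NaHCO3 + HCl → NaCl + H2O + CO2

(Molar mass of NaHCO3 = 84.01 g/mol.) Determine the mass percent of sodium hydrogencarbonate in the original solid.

69.49 %

n(HCl) per titration = 0.01963 × 0.2149 = 4.218 × 10^-3 mol
n(NaHCO3) in each aliquot = 4.218 × 10^-3 mol (1:1 ratio)
n(NaHCO3) in the whole flask = 4.218 × 10^-3 × 100.0/50.00 = 8.437 × 10^-3 mol
mass of NaHCO3 = 8.437 × 10^-3 × 84.01 = 0.7088 g
% NaHCO3 = 0.7088 / 1.020 × 100 = 69.49 %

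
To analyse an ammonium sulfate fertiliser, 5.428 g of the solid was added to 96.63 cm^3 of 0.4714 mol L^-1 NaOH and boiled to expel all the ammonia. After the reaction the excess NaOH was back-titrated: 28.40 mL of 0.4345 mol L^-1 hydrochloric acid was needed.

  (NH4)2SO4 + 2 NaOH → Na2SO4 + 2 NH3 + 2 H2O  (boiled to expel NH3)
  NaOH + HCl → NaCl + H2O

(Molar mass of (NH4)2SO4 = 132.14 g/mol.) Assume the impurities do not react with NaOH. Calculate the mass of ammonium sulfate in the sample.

2.194 g

n(NaOH) added = 0.09663 × 0.4714 = 0.04555 mol
n(HCl) used in back-titration = 0.02840 × 0.4345 = 0.01234 mol
n(NaOH) left over = 0.01234 mol (1:1 ratio)
n(NaOH) consumed by analyte = 0.04555 − 0.01234 = 0.03321 mol
From the 1:2 ratio, n((NH4)2SO4) = 1/2 × 0.03321 = 0.01661 mol
mass of (NH4)2SO4 = 0.01661 × 132.14 = 2.194 g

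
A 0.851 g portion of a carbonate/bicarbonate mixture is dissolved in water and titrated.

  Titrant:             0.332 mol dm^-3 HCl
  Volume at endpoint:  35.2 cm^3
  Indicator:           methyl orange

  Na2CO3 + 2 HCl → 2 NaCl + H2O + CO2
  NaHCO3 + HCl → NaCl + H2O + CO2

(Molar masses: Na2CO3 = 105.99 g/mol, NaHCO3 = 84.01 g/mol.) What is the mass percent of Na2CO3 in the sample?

26.3 %

n(HCl) = 0.0352 × 0.332 = 0.0117 mol
Let x = n(Na2CO3), y = n(NaHCO3).
Titrant: 2x + 1y = 0.0117;  mass: 105.99x + 84.01y = 0.851
Solving, x = 2.11 × 10^-3 mol, y = 7.47 × 10^-3 mol
mass of Na2CO3 = 2.11 × 10^-3 × 105.99 = 0.223 g
% Na2CO3 = 0.223 / 0.851 × 100 = 26.3 %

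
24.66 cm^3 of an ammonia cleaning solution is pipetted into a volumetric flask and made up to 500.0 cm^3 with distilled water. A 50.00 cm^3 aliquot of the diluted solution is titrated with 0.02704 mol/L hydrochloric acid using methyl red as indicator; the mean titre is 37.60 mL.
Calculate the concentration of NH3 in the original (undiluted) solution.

0.4123 mol/L

NH3 + HCl → NH4Cl
n(HCl) = 0.03760 × 0.02704 = 1.017 × 10^-3 mol
n(NH3) in the aliquot = 1.017 × 10^-3 mol (1:1 ratio)
[NH3]_dilute = 1.017 × 10^-3 / 0.05000 = 0.02033 mol/L
Dilution factor = 500.0 / 24.66 = 20.28
[NH3]_stock = 0.02033 × 20.28 = 0.4123 mol/L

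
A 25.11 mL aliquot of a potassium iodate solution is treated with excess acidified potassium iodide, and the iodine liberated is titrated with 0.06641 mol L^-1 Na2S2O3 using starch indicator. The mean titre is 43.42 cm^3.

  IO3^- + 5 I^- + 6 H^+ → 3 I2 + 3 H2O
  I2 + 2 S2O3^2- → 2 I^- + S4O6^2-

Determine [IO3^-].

n(S2O3^2-) = 0.04342 × 0.06641 = 2.884 × 10^-3 mol
n(I2) = n(S2O3^2-)/2 = 1.442 × 10^-3 mol
From the 1:3 ratio, n(IO3^-) in the aliquot = 1/3 × 1.442 × 10^-3 = 4.806 × 10^-4 mol
[IO3^-] = 4.806 × 10^-4 / 0.02511 = 0.01914 mol/L

0.01914 mol/L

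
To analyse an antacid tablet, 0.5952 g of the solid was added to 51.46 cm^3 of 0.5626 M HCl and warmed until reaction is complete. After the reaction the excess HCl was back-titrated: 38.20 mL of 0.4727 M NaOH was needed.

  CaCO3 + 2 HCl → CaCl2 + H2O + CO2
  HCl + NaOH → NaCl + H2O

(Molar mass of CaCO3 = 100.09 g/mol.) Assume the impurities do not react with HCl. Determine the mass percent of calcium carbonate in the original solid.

n(HCl) added = 0.05146 × 0.5626 = 0.02895 mol
n(NaOH) used in back-titration = 0.03820 × 0.4727 = 0.01806 mol
n(HCl) left over = 0.01806 mol (1:1 ratio)
n(HCl) consumed by analyte = 0.02895 − 0.01806 = 0.01089 mol
From the 1:2 ratio, n(CaCO3) = 1/2 × 0.01089 = 5.447 × 10^-3 mol
mass of CaCO3 = 5.447 × 10^-3 × 100.09 = 0.5452 g
% CaCO3 = 0.5452 / 0.5952 × 100 = 91.60 %

91.60 %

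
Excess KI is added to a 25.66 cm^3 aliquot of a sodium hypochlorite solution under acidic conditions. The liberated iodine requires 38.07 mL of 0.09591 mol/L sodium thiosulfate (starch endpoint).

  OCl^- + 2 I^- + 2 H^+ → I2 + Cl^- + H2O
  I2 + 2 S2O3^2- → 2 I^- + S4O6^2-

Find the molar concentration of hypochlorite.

0.07115 mol/L

n(S2O3^2-) = 0.03807 × 0.09591 = 3.651 × 10^-3 mol
n(I2) = n(S2O3^2-)/2 = 1.826 × 10^-3 mol
n(OCl^-) in the aliquot = 1.826 × 10^-3 mol (1:1 ratio)
[OCl^-] = 1.826 × 10^-3 / 0.02566 = 0.07115 mol/L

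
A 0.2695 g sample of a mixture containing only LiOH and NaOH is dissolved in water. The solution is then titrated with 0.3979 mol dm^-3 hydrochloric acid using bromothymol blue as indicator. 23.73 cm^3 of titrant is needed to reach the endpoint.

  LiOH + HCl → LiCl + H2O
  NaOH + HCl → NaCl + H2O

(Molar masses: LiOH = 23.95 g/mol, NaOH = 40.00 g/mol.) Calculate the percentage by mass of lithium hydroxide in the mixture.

n(HCl) = 0.02373 × 0.3979 = 9.442 × 10^-3 mol
Let x = n(LiOH), y = n(NaOH).
Titrant: 1x + 1y = 9.442 × 10^-3;  mass: 23.95x + 40.00y = 0.2695
Solving, x = 6.741 × 10^-3 mol, y = 2.702 × 10^-3 mol
mass of LiOH = 6.741 × 10^-3 × 23.95 = 0.1614 g
% LiOH = 0.1614 / 0.2695 × 100 = 59.90 %

59.90 %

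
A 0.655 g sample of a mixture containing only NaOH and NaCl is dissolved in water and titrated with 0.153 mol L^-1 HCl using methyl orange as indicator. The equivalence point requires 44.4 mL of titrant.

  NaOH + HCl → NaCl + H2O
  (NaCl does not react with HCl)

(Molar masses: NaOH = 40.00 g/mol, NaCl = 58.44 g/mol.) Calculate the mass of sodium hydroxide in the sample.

n(HCl) = 0.0444 × 0.153 = 6.79 × 10^-3 mol
Let x = n(NaOH), y = n(NaCl).
Titrant: 1x = 6.79 × 10^-3;  mass: 40.00x + 58.44y = 0.655
Solving, x = 6.79 × 10^-3 mol, y = 6.56 × 10^-3 mol
mass of NaOH = 6.79 × 10^-3 × 40.00 = 0.272 g

0.272 g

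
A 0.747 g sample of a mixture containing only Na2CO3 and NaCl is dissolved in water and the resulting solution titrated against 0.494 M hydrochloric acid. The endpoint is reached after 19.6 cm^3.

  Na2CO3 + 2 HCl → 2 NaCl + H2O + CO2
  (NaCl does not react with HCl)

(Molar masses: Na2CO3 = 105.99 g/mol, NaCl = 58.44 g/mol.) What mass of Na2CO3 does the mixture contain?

n(HCl) = 0.0196 × 0.494 = 9.68 × 10^-3 mol
Let x = n(Na2CO3), y = n(NaCl).
Titrant: 2x = 9.68 × 10^-3;  mass: 105.99x + 58.44y = 0.747
Solving, x = 4.84 × 10^-3 mol, y = 4.00 × 10^-3 mol
mass of Na2CO3 = 4.84 × 10^-3 × 105.99 = 0.513 g

0.513 g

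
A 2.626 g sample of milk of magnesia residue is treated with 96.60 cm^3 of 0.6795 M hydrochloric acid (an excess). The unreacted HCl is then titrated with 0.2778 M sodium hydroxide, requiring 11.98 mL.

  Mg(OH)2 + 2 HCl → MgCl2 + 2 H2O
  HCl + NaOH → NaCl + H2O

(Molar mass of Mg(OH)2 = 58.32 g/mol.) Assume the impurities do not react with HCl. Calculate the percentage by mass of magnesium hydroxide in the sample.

69.19 %

n(HCl) added = 0.09660 × 0.6795 = 0.06564 mol
n(NaOH) used in back-titration = 0.01198 × 0.2778 = 3.328 × 10^-3 mol
n(HCl) left over = 3.328 × 10^-3 mol (1:1 ratio)
n(HCl) consumed by analyte = 0.06564 − 3.328 × 10^-3 = 0.06231 mol
From the 1:2 ratio, n(Mg(OH)2) = 1/2 × 0.06231 = 0.03116 mol
mass of Mg(OH)2 = 0.03116 × 58.32 = 1.817 g
% Mg(OH)2 = 1.817 / 2.626 × 100 = 69.19 %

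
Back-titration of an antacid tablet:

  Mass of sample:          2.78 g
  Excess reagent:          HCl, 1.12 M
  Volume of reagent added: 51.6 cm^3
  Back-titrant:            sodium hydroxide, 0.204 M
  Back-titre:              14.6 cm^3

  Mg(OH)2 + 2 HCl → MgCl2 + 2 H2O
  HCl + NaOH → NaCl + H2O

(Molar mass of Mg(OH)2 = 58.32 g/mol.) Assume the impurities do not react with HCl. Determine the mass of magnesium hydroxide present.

1.60 g

n(HCl) added = 0.0516 × 1.12 = 0.0578 mol
n(NaOH) used in back-titration = 0.0146 × 0.204 = 2.98 × 10^-3 mol
n(HCl) left over = 2.98 × 10^-3 mol (1:1 ratio)
n(HCl) consumed by analyte = 0.0578 − 2.98 × 10^-3 = 0.0548 mol
From the 1:2 ratio, n(Mg(OH)2) = 1/2 × 0.0548 = 0.0274 mol
mass of Mg(OH)2 = 0.0274 × 58.32 = 1.60 g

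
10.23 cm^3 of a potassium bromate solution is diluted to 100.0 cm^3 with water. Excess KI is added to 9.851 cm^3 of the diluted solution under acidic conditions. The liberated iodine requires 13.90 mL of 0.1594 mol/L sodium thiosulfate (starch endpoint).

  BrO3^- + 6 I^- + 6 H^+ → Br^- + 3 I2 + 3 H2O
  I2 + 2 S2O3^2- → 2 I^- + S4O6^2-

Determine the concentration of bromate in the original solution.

0.3664 mol/L

n(S2O3^2-) = 0.01390 × 0.1594 = 2.216 × 10^-3 mol
n(I2) = n(S2O3^2-)/2 = 1.108 × 10^-3 mol
From the 1:3 ratio, n(BrO3^-) in the aliquot = 1/3 × 1.108 × 10^-3 = 3.693 × 10^-4 mol
[BrO3^-]_dilute = 3.693 × 10^-4 / 0.009851 = 0.03749 mol/L
[BrO3^-]_original = 0.03749 × 100.0/10.23 = 0.3664 mol/L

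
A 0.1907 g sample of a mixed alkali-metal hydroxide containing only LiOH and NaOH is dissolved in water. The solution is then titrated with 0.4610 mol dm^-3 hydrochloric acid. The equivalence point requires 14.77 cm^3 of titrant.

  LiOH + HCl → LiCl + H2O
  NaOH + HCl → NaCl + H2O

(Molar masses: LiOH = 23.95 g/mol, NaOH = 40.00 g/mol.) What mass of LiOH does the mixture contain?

n(HCl) = 0.01477 × 0.4610 = 6.809 × 10^-3 mol
Let x = n(LiOH), y = n(NaOH).
Titrant: 1x + 1y = 6.809 × 10^-3;  mass: 23.95x + 40.00y = 0.1907
Solving, x = 5.088 × 10^-3 mol, y = 1.721 × 10^-3 mol
mass of LiOH = 5.088 × 10^-3 × 23.95 = 0.1219 g

0.1219 g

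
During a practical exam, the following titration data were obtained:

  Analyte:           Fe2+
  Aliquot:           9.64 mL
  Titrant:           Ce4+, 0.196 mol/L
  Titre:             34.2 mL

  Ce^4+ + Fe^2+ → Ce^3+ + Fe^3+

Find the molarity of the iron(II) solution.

n(Ce4+) = 0.0342 L × 0.196 mol/L = 6.70 × 10^-3 mol
n(Fe2+) = 6.70 × 10^-3 mol (1:1 mole ratio)
[Fe2+] = 6.70 × 10^-3 mol / 0.00964 L = 0.695 mol/L

0.695 mol/L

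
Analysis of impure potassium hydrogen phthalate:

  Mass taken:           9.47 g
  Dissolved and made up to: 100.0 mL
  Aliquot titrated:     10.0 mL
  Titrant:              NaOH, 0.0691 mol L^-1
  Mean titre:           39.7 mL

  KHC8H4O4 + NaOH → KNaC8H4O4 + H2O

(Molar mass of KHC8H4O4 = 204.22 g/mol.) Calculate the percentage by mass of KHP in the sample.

59.2 %

n(NaOH) per titration = 0.0397 × 0.0691 = 2.74 × 10^-3 mol
n(KHC8H4O4) in each aliquot = 2.74 × 10^-3 mol (1:1 ratio)
n(KHC8H4O4) in the whole flask = 2.74 × 10^-3 × 100.0/10.0 = 0.0274 mol
mass of KHC8H4O4 = 0.0274 × 204.22 = 5.60 g
% KHC8H4O4 = 5.60 / 9.47 × 100 = 59.2 %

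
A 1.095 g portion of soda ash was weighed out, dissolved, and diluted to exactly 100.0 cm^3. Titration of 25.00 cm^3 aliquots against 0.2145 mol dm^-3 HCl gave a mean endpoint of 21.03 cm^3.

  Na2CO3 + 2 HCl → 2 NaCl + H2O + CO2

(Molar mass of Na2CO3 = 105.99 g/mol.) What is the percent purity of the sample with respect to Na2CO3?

87.33 %

n(HCl) per titration = 0.02103 × 0.2145 = 4.511 × 10^-3 mol
From the 1:2 ratio, n(Na2CO3) in each aliquot = 1/2 × 4.511 × 10^-3 = 2.255 × 10^-3 mol
n(Na2CO3) in the whole flask = 2.255 × 10^-3 × 100.0/25.00 = 9.022 × 10^-3 mol
mass of Na2CO3 = 9.022 × 10^-3 × 105.99 = 0.9562 g
% Na2CO3 = 0.9562 / 1.095 × 100 = 87.33 %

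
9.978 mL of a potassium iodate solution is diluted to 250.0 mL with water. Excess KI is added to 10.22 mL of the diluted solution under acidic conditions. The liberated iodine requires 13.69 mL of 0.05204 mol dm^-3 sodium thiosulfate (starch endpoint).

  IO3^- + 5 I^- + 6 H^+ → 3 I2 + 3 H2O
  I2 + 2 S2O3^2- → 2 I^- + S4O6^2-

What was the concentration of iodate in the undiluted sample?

0.2911 mol/L

n(S2O3^2-) = 0.01369 × 0.05204 = 7.124 × 10^-4 mol
n(I2) = n(S2O3^2-)/2 = 3.562 × 10^-4 mol
From the 1:3 ratio, n(IO3^-) in the aliquot = 1/3 × 3.562 × 10^-4 = 1.187 × 10^-4 mol
[IO3^-]_dilute = 1.187 × 10^-4 / 0.01022 = 0.01162 mol/L
[IO3^-]_original = 0.01162 × 250.0/9.978 = 0.2911 mol/L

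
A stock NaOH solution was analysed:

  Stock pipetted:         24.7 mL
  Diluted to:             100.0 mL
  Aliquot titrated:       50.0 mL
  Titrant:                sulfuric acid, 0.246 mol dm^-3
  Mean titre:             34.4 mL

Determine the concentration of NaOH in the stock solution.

2 NaOH + H2SO4 → Na2SO4 + 2 H2O
n(H2SO4) = 0.0344 × 0.246 = 8.46 × 10^-3 mol
From the 2:1 ratio, n(NaOH) in the aliquot = 2/1 × 8.46 × 10^-3 = 0.0169 mol
[NaOH]_dilute = 0.0169 / 0.0500 = 0.338 mol/L
Dilution factor = 100.0 / 24.7 = 4.049
[NaOH]_stock = 0.338 × 4.049 = 1.37 mol/L

1.37 mol/L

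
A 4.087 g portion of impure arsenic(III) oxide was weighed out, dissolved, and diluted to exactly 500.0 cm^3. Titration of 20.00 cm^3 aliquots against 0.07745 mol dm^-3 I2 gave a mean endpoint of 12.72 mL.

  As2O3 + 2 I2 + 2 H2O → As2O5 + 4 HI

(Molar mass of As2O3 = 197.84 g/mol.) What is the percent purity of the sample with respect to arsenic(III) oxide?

59.61 %

n(I2) per titration = 0.01272 × 0.07745 = 9.852 × 10^-4 mol
From the 1:2 ratio, n(As2O3) in each aliquot = 1/2 × 9.852 × 10^-4 = 4.926 × 10^-4 mol
n(As2O3) in the whole flask = 4.926 × 10^-4 × 500.0/20.00 = 0.01231 mol
mass of As2O3 = 0.01231 × 197.84 = 2.436 g
% As2O3 = 2.436 / 4.087 × 100 = 59.61 %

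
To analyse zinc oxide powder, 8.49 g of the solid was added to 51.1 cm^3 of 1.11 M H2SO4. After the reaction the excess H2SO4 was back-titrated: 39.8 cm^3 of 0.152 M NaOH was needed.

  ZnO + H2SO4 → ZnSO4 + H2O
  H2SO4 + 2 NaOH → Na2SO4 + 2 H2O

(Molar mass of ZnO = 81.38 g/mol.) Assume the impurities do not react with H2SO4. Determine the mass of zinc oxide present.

4.37 g

n(H2SO4) added = 0.0511 × 1.11 = 0.0567 mol
n(NaOH) used in back-titration = 0.0398 × 0.152 = 6.05 × 10^-3 mol
From the 1:2 ratio, n(H2SO4) left over = 1/2 × 6.05 × 10^-3 = 3.02 × 10^-3 mol
n(H2SO4) consumed by analyte = 0.0567 − 3.02 × 10^-3 = 0.0537 mol
n(ZnO) = 0.0537 mol (1:1 ratio)
mass of ZnO = 0.0537 × 81.38 = 4.37 g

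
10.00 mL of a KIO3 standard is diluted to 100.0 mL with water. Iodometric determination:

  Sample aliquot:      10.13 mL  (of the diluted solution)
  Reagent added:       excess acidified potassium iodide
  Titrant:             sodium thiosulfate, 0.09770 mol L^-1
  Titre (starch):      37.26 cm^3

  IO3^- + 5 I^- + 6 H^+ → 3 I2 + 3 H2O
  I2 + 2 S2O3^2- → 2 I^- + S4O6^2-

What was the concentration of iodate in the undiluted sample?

0.5989 mol/L

n(S2O3^2-) = 0.03726 × 0.09770 = 3.640 × 10^-3 mol
n(I2) = n(S2O3^2-)/2 = 1.820 × 10^-3 mol
From the 1:3 ratio, n(IO3^-) in the aliquot = 1/3 × 1.820 × 10^-3 = 6.067 × 10^-4 mol
[IO3^-]_dilute = 6.067 × 10^-4 / 0.01013 = 0.05989 mol/L
[IO3^-]_original = 0.05989 × 100.0/10.00 = 0.5989 mol/L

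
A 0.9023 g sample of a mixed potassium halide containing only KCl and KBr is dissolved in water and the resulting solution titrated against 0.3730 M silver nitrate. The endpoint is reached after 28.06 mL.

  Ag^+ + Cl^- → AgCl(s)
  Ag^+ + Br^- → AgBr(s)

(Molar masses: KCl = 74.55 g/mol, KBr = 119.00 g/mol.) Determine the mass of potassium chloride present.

0.5756 g

n(AgNO3) = 0.02806 × 0.3730 = 0.01047 mol
Let x = n(KCl), y = n(KBr).
Titrant: 1x + 1y = 0.01047;  mass: 74.55x + 119.00y = 0.9023
Solving, x = 7.721 × 10^-3 mol, y = 2.745 × 10^-3 mol
mass of KCl = 7.721 × 10^-3 × 74.55 = 0.5756 g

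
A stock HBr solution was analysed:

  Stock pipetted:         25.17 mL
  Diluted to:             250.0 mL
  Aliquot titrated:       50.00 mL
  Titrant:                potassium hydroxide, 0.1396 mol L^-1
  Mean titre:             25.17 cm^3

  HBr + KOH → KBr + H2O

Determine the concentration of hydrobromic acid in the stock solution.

n(KOH) = 0.02517 × 0.1396 = 3.514 × 10^-3 mol
n(HBr) in the aliquot = 3.514 × 10^-3 mol (1:1 ratio)
[HBr]_dilute = 3.514 × 10^-3 / 0.05000 = 0.07027 mol/L
Dilution factor = 250.0 / 25.17 = 9.932
[HBr]_stock = 0.07027 × 9.932 = 0.6980 mol/L

0.6980 mol/L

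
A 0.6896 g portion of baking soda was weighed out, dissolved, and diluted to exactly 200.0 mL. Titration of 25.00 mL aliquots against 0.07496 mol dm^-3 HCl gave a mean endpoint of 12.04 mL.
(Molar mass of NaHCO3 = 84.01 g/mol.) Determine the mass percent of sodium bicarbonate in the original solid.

87.96 %

NaHCO3 + HCl → NaCl + H2O + CO2
n(HCl) per titration = 0.01204 × 0.07496 = 9.025 × 10^-4 mol
n(NaHCO3) in each aliquot = 9.025 × 10^-4 mol (1:1 ratio)
n(NaHCO3) in the whole flask = 9.025 × 10^-4 × 200.0/25.00 = 7.220 × 10^-3 mol
mass of NaHCO3 = 7.220 × 10^-3 × 84.01 = 0.6066 g
% NaHCO3 = 0.6066 / 0.6896 × 100 = 87.96 %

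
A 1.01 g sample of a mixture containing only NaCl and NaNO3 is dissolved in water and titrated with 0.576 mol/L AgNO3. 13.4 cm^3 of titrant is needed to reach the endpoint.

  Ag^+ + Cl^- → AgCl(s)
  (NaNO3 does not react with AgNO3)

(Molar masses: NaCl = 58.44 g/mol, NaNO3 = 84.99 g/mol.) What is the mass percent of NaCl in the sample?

n(AgNO3) = 0.0134 × 0.576 = 7.72 × 10^-3 mol
Let x = n(NaCl), y = n(NaNO3).
Titrant: 1x = 7.72 × 10^-3;  mass: 58.44x + 84.99y = 1.01
Solving, x = 7.72 × 10^-3 mol, y = 6.58 × 10^-3 mol
mass of NaCl = 7.72 × 10^-3 × 58.44 = 0.451 g
% NaCl = 0.451 / 1.01 × 100 = 44.7 %

44.7 %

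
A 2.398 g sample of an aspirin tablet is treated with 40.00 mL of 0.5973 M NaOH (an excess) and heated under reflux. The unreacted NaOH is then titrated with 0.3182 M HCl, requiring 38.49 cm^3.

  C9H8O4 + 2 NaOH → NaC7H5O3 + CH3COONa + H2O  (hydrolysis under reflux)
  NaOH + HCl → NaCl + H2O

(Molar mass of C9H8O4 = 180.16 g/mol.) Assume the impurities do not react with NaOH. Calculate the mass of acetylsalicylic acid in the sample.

n(NaOH) added = 0.04000 × 0.5973 = 0.02389 mol
n(HCl) used in back-titration = 0.03849 × 0.3182 = 0.01225 mol
n(NaOH) left over = 0.01225 mol (1:1 ratio)
n(NaOH) consumed by analyte = 0.02389 − 0.01225 = 0.01164 mol
From the 1:2 ratio, n(C9H8O4) = 1/2 × 0.01164 = 5.822 × 10^-3 mol
mass of C9H8O4 = 5.822 × 10^-3 × 180.16 = 1.049 g

1.049 g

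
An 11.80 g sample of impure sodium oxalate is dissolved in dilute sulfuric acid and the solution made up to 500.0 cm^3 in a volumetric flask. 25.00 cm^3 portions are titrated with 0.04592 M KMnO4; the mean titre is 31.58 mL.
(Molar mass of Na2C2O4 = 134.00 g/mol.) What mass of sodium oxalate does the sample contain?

9.716 g

2 MnO4^- + 5 C2O4^2- + 16 H^+ → 2 Mn^2+ + 10 CO2 + 8 H2O
n(KMnO4) per titration = 0.03158 × 0.04592 = 1.450 × 10^-3 mol
From the 5:2 ratio, n(Na2C2O4) in each aliquot = 5/2 × 1.450 × 10^-3 = 3.625 × 10^-3 mol
n(Na2C2O4) in the whole flask = 3.625 × 10^-3 × 500.0/25.00 = 0.07251 mol
mass of Na2C2O4 = 0.07251 × 134.00 = 9.716 g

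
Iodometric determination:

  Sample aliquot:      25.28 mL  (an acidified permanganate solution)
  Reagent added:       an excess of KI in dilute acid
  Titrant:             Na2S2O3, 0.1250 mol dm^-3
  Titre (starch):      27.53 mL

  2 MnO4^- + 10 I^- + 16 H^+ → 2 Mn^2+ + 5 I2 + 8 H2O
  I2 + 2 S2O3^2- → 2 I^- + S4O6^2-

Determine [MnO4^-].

0.02723 mol/L

n(S2O3^2-) = 0.02753 × 0.1250 = 3.441 × 10^-3 mol
n(I2) = n(S2O3^2-)/2 = 1.721 × 10^-3 mol
From the 2:5 ratio, n(MnO4^-) in the aliquot = 2/5 × 1.721 × 10^-3 = 6.883 × 10^-4 mol
[MnO4^-] = 6.883 × 10^-4 / 0.02528 = 0.02723 mol/L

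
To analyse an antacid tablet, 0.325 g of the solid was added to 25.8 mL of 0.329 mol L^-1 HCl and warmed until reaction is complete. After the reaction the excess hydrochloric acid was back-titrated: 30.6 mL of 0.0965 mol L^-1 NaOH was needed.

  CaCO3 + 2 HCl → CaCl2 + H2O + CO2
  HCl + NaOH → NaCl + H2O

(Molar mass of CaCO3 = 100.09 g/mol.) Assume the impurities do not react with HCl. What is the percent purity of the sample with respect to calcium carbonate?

85.2 %

n(HCl) added = 0.0258 × 0.329 = 8.49 × 10^-3 mol
n(NaOH) used in back-titration = 0.0306 × 0.0965 = 2.95 × 10^-3 mol
n(HCl) left over = 2.95 × 10^-3 mol (1:1 ratio)
n(HCl) consumed by analyte = 8.49 × 10^-3 − 2.95 × 10^-3 = 5.54 × 10^-3 mol
From the 1:2 ratio, n(CaCO3) = 1/2 × 5.54 × 10^-3 = 2.77 × 10^-3 mol
mass of CaCO3 = 2.77 × 10^-3 × 100.09 = 0.277 g
% CaCO3 = 0.277 / 0.325 × 100 = 85.2 %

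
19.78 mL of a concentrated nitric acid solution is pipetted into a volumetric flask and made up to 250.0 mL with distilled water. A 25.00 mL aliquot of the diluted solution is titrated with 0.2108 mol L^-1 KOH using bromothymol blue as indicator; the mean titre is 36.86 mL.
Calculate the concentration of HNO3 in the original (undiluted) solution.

3.928 mol/L

HNO3 + KOH → KNO3 + H2O
n(KOH) = 0.03686 × 0.2108 = 7.770 × 10^-3 mol
n(HNO3) in the aliquot = 7.770 × 10^-3 mol (1:1 ratio)
[HNO3]_dilute = 7.770 × 10^-3 / 0.02500 = 0.3108 mol/L
Dilution factor = 250.0 / 19.78 = 12.64
[HNO3]_stock = 0.3108 × 12.64 = 3.928 mol/L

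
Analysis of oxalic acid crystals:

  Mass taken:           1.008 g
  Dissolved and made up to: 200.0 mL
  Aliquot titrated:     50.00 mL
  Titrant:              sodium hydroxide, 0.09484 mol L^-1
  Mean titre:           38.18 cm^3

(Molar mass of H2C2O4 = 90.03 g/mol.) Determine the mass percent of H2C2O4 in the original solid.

64.68 %

H2C2O4 + 2 NaOH → Na2C2O4 + 2 H2O
n(NaOH) per titration = 0.03818 × 0.09484 = 3.621 × 10^-3 mol
From the 1:2 ratio, n(H2C2O4) in each aliquot = 1/2 × 3.621 × 10^-3 = 1.810 × 10^-3 mol
n(H2C2O4) in the whole flask = 1.810 × 10^-3 × 200.0/50.00 = 7.242 × 10^-3 mol
mass of H2C2O4 = 7.242 × 10^-3 × 90.03 = 0.6520 g
% H2C2O4 = 0.6520 / 1.008 × 100 = 64.68 %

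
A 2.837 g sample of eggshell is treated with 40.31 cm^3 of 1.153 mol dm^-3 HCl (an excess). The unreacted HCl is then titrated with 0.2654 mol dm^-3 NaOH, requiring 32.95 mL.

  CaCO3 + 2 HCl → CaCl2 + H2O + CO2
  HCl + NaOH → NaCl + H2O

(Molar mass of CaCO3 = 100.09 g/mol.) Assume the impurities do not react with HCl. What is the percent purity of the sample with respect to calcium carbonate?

n(HCl) added = 0.04031 × 1.153 = 0.04648 mol
n(NaOH) used in back-titration = 0.03295 × 0.2654 = 8.745 × 10^-3 mol
n(HCl) left over = 8.745 × 10^-3 mol (1:1 ratio)
n(HCl) consumed by analyte = 0.04648 − 8.745 × 10^-3 = 0.03773 mol
From the 1:2 ratio, n(CaCO3) = 1/2 × 0.03773 = 0.01887 mol
mass of CaCO3 = 0.01887 × 100.09 = 1.888 g
% CaCO3 = 1.888 / 2.837 × 100 = 66.56 %

66.56 %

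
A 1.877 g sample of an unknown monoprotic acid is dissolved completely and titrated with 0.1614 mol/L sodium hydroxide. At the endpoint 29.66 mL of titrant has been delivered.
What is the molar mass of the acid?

n(NaOH) = 0.02966 L × 0.1614 mol/L = 4.787 × 10^-3 mol
n(HA) = 4.787 × 10^-3 mol (1:1 ratio)
M = m / n = 1.877 g / 4.787 × 10^-3 mol = 392.1 g/mol

392.1 g/mol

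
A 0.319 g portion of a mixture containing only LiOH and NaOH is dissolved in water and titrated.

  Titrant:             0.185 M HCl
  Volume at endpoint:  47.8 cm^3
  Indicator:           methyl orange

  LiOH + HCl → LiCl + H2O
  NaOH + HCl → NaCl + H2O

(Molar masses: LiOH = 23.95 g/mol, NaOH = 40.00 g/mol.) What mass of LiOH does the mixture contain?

n(HCl) = 0.0478 × 0.185 = 8.84 × 10^-3 mol
Let x = n(LiOH), y = n(NaOH).
Titrant: 1x + 1y = 8.84 × 10^-3;  mass: 23.95x + 40.00y = 0.319
Solving, x = 2.16 × 10^-3 mol, y = 6.68 × 10^-3 mol
mass of LiOH = 2.16 × 10^-3 × 23.95 = 0.0518 g

0.0518 g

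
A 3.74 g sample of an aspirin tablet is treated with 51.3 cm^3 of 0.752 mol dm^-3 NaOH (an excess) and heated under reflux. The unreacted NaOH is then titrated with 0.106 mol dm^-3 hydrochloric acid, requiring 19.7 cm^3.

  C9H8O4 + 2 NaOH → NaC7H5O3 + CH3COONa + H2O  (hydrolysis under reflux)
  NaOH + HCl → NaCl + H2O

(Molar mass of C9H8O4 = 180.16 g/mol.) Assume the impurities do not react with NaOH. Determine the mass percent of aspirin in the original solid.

87.9 %

n(NaOH) added = 0.0513 × 0.752 = 0.0386 mol
n(HCl) used in back-titration = 0.0197 × 0.106 = 2.09 × 10^-3 mol
n(NaOH) left over = 2.09 × 10^-3 mol (1:1 ratio)
n(NaOH) consumed by analyte = 0.0386 − 2.09 × 10^-3 = 0.0365 mol
From the 1:2 ratio, n(C9H8O4) = 1/2 × 0.0365 = 0.0182 mol
mass of C9H8O4 = 0.0182 × 180.16 = 3.29 g
% C9H8O4 = 3.29 / 3.74 × 100 = 87.9 %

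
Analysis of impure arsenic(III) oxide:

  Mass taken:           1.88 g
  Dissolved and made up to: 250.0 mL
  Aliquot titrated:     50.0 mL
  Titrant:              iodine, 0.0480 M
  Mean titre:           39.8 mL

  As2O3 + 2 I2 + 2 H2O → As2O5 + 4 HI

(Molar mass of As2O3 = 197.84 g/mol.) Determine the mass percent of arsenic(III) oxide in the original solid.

50.3 %

n(I2) per titration = 0.0398 × 0.0480 = 1.91 × 10^-3 mol
From the 1:2 ratio, n(As2O3) in each aliquot = 1/2 × 1.91 × 10^-3 = 9.55 × 10^-4 mol
n(As2O3) in the whole flask = 9.55 × 10^-4 × 250.0/50.0 = 4.78 × 10^-3 mol
mass of As2O3 = 4.78 × 10^-3 × 197.84 = 0.945 g
% As2O3 = 0.945 / 1.88 × 100 = 50.3 %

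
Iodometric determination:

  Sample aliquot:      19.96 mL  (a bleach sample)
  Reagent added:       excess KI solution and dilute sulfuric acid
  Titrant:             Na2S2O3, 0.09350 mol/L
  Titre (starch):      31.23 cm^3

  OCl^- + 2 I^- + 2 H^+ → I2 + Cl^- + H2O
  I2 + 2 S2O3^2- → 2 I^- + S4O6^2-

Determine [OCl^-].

0.07315 mol/L

n(S2O3^2-) = 0.03123 × 0.09350 = 2.920 × 10^-3 mol
n(I2) = n(S2O3^2-)/2 = 1.460 × 10^-3 mol
n(OCl^-) in the aliquot = 1.460 × 10^-3 mol (1:1 ratio)
[OCl^-] = 1.460 × 10^-3 / 0.01996 = 0.07315 mol/L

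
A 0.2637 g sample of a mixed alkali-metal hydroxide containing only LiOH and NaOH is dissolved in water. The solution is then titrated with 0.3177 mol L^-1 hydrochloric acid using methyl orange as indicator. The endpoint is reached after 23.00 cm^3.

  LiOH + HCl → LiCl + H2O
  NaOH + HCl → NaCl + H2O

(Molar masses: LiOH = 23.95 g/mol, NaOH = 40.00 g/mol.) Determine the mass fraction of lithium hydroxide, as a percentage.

16.17 %

n(HCl) = 0.02300 × 0.3177 = 7.307 × 10^-3 mol
Let x = n(LiOH), y = n(NaOH).
Titrant: 1x + 1y = 7.307 × 10^-3;  mass: 23.95x + 40.00y = 0.2637
Solving, x = 1.781 × 10^-3 mol, y = 5.526 × 10^-3 mol
mass of LiOH = 1.781 × 10^-3 × 23.95 = 0.04265 g
% LiOH = 0.04265 / 0.2637 × 100 = 16.17 %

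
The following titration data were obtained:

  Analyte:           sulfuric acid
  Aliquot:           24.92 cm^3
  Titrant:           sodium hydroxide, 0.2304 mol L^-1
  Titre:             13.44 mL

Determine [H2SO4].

0.06213 mol/L

H2SO4 + 2 NaOH → Na2SO4 + 2 H2O
n(NaOH) = 0.01344 L × 0.2304 mol/L = 3.097 × 10^-3 mol
From the 1:2 mole ratio, n(H2SO4) = 1/2 × 3.097 × 10^-3 = 1.548 × 10^-3 mol
[H2SO4] = 1.548 × 10^-3 mol / 0.02492 L = 0.06213 mol/L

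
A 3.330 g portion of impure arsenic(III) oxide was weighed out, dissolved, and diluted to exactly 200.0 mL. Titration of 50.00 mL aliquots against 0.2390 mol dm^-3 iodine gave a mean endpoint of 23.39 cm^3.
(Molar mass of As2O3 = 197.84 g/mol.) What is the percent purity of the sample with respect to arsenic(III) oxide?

As2O3 + 2 I2 + 2 H2O → As2O5 + 4 HI
n(I2) per titration = 0.02339 × 0.2390 = 5.590 × 10^-3 mol
From the 1:2 ratio, n(As2O3) in each aliquot = 1/2 × 5.590 × 10^-3 = 2.795 × 10^-3 mol
n(As2O3) in the whole flask = 2.795 × 10^-3 × 200.0/50.00 = 0.01118 mol
mass of As2O3 = 0.01118 × 197.84 = 2.212 g
% As2O3 = 2.212 / 3.330 × 100 = 66.42 %

66.42 %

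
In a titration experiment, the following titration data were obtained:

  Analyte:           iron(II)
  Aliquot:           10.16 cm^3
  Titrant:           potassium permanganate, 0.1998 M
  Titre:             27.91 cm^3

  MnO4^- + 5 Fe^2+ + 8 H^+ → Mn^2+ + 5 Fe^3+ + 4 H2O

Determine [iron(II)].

n(KMnO4) = 0.02791 L × 0.1998 mol/L = 5.576 × 10^-3 mol
From the 5:1 mole ratio, n(Fe2+) = 5/1 × 5.576 × 10^-3 = 0.02788 mol
[Fe2+] = 0.02788 mol / 0.01016 L = 2.744 mol/L

2.744 M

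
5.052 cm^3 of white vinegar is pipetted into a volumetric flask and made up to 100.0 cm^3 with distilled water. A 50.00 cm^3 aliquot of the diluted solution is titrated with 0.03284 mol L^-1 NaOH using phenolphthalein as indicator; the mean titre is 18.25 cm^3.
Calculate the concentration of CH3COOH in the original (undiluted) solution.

0.2373 mol/L

CH3COOH + NaOH → CH3COONa + H2O
n(NaOH) = 0.01825 × 0.03284 = 5.993 × 10^-4 mol
n(CH3COOH) in the aliquot = 5.993 × 10^-4 mol (1:1 ratio)
[CH3COOH]_dilute = 5.993 × 10^-4 / 0.05000 = 0.01199 mol/L
Dilution factor = 100.0 / 5.052 = 19.79
[CH3COOH]_stock = 0.01199 × 19.79 = 0.2373 mol/L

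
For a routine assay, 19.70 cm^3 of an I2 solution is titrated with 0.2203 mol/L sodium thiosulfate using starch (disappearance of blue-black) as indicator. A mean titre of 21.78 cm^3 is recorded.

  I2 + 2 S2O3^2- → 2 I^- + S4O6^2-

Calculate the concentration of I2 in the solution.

0.1218 mol/L

n(Na2S2O3) = 0.02178 L × 0.2203 mol/L = 4.798 × 10^-3 mol
From the 1:2 mole ratio, n(I2) = 1/2 × 4.798 × 10^-3 = 2.399 × 10^-3 mol
[I2] = 2.399 × 10^-3 mol / 0.01970 L = 0.1218 mol/L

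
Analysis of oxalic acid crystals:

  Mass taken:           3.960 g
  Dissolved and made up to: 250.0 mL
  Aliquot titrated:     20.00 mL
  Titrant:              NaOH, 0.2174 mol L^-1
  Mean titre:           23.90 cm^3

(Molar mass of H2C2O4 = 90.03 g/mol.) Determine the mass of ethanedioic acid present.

H2C2O4 + 2 NaOH → Na2C2O4 + 2 H2O
n(NaOH) per titration = 0.02390 × 0.2174 = 5.196 × 10^-3 mol
From the 1:2 ratio, n(H2C2O4) in each aliquot = 1/2 × 5.196 × 10^-3 = 2.598 × 10^-3 mol
n(H2C2O4) in the whole flask = 2.598 × 10^-3 × 250.0/20.00 = 0.03247 mol
mass of H2C2O4 = 0.03247 × 90.03 = 2.924 g

2.924 g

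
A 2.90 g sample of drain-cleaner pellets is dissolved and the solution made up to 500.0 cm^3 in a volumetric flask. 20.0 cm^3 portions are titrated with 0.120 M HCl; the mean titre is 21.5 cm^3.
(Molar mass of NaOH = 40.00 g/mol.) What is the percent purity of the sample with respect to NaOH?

89.0 %

NaOH + HCl → NaCl + H2O
n(HCl) per titration = 0.0215 × 0.120 = 2.58 × 10^-3 mol
n(NaOH) in each aliquot = 2.58 × 10^-3 mol (1:1 ratio)
n(NaOH) in the whole flask = 2.58 × 10^-3 × 500.0/20.0 = 0.0645 mol
mass of NaOH = 0.0645 × 40.00 = 2.58 g
% NaOH = 2.58 / 2.90 × 100 = 89.0 %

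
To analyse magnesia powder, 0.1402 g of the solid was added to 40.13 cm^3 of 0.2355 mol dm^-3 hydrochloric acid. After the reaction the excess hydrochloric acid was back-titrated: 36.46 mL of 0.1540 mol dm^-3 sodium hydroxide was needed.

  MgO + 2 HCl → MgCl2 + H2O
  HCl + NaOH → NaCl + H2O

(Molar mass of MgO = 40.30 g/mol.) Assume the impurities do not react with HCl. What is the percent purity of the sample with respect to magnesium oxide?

55.13 %

n(HCl) added = 0.04013 × 0.2355 = 9.451 × 10^-3 mol
n(NaOH) used in back-titration = 0.03646 × 0.1540 = 5.615 × 10^-3 mol
n(HCl) left over = 5.615 × 10^-3 mol (1:1 ratio)
n(HCl) consumed by analyte = 9.451 × 10^-3 − 5.615 × 10^-3 = 3.836 × 10^-3 mol
From the 1:2 ratio, n(MgO) = 1/2 × 3.836 × 10^-3 = 1.918 × 10^-3 mol
mass of MgO = 1.918 × 10^-3 × 40.30 = 0.07729 g
% MgO = 0.07729 / 0.1402 × 100 = 55.13 %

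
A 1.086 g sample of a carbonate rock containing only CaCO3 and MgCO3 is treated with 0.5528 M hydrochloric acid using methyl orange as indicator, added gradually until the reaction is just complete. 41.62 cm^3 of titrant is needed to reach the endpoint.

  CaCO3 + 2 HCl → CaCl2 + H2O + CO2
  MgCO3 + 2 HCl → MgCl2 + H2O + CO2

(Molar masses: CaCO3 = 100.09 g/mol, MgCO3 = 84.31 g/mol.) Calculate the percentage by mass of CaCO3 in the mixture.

n(HCl) = 0.04162 × 0.5528 = 0.02301 mol
Let x = n(CaCO3), y = n(MgCO3).
Titrant: 2x + 2y = 0.02301;  mass: 100.09x + 84.31y = 1.086
Solving, x = 7.359 × 10^-3 mol, y = 4.145 × 10^-3 mol
mass of CaCO3 = 7.359 × 10^-3 × 100.09 = 0.7365 g
% CaCO3 = 0.7365 / 1.086 × 100 = 67.82 %

67.82 %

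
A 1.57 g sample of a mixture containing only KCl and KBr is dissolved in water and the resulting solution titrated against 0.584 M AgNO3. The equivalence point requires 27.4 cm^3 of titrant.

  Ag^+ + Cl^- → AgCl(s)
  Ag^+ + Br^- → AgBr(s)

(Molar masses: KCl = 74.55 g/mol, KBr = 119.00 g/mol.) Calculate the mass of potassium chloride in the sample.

n(AgNO3) = 0.0274 × 0.584 = 0.0160 mol
Let x = n(KCl), y = n(KBr).
Titrant: 1x + 1y = 0.0160;  mass: 74.55x + 119.00y = 1.57
Solving, x = 7.52 × 10^-3 mol, y = 8.48 × 10^-3 mol
mass of KCl = 7.52 × 10^-3 × 74.55 = 0.560 g

0.560 g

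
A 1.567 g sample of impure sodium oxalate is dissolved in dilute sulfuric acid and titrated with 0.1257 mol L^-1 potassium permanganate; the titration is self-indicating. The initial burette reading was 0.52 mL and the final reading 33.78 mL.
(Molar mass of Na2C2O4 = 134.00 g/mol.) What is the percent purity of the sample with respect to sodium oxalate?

2 MnO4^- + 5 C2O4^2- + 16 H^+ → 2 Mn^2+ + 10 CO2 + 8 H2O
n(KMnO4) = 0.03326 L × 0.1257 mol/L = 4.181 × 10^-3 mol
From the 5:2 ratio, n(Na2C2O4) = 5/2 × 4.181 × 10^-3 = 0.01045 mol
mass of Na2C2O4 = 0.01045 × 134.00 g/mol = 1.401 g
% Na2C2O4 = 1.401 / 1.567 × 100 = 89.38 %

89.38 %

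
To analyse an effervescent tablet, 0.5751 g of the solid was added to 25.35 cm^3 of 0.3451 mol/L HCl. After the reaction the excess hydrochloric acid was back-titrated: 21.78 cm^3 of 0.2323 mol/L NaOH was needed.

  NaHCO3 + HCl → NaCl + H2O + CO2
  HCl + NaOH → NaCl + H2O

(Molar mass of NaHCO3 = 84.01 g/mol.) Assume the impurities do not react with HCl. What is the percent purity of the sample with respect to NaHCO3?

53.89 %

n(HCl) added = 0.02535 × 0.3451 = 8.748 × 10^-3 mol
n(NaOH) used in back-titration = 0.02178 × 0.2323 = 5.059 × 10^-3 mol
n(HCl) left over = 5.059 × 10^-3 mol (1:1 ratio)
n(HCl) consumed by analyte = 8.748 × 10^-3 − 5.059 × 10^-3 = 3.689 × 10^-3 mol
n(NaHCO3) = 3.689 × 10^-3 mol (1:1 ratio)
mass of NaHCO3 = 3.689 × 10^-3 × 84.01 = 0.3099 g
% NaHCO3 = 0.3099 / 0.5751 × 100 = 53.89 %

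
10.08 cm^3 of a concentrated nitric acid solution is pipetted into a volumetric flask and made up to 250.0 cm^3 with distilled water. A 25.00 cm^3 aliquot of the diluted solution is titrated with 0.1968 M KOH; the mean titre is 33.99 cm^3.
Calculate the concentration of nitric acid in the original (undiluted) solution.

HNO3 + KOH → KNO3 + H2O
n(KOH) = 0.03399 × 0.1968 = 6.689 × 10^-3 mol
n(HNO3) in the aliquot = 6.689 × 10^-3 mol (1:1 ratio)
[HNO3]_dilute = 6.689 × 10^-3 / 0.02500 = 0.2676 mol/L
Dilution factor = 250.0 / 10.08 = 24.80
[HNO3]_stock = 0.2676 × 24.80 = 6.636 mol/L

6.636 M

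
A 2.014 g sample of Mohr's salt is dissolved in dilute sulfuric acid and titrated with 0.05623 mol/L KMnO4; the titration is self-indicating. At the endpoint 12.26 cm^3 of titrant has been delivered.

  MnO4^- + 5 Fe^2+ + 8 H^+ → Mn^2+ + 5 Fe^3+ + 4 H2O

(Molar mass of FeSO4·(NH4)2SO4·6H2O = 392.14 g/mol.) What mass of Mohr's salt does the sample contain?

n(KMnO4) = 0.01226 L × 0.05623 mol/L = 6.894 × 10^-4 mol
From the 5:1 ratio, n(FeSO4·(NH4)2SO4·6H2O) = 5/1 × 6.894 × 10^-4 = 3.447 × 10^-3 mol
mass of FeSO4·(NH4)2SO4·6H2O = 3.447 × 10^-3 × 392.14 g/mol = 1.352 g

1.352 g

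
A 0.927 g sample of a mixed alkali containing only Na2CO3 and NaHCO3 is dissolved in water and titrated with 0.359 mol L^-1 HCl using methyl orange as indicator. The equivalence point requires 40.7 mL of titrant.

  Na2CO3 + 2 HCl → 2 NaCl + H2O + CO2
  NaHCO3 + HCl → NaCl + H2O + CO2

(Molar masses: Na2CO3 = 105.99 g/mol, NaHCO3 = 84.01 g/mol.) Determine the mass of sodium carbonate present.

n(HCl) = 0.0407 × 0.359 = 0.0146 mol
Let x = n(Na2CO3), y = n(NaHCO3).
Titrant: 2x + 1y = 0.0146;  mass: 105.99x + 84.01y = 0.927
Solving, x = 4.84 × 10^-3 mol, y = 4.92 × 10^-3 mol
mass of Na2CO3 = 4.84 × 10^-3 × 105.99 = 0.513 g

0.513 g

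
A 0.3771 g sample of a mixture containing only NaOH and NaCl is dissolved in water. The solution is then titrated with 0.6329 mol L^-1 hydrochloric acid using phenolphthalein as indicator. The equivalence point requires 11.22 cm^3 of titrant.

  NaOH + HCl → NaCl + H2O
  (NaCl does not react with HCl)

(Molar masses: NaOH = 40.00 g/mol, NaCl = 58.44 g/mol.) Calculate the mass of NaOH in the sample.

0.2840 g

n(HCl) = 0.01122 × 0.6329 = 7.101 × 10^-3 mol
Let x = n(NaOH), y = n(NaCl).
Titrant: 1x = 7.101 × 10^-3;  mass: 40.00x + 58.44y = 0.3771
Solving, x = 7.101 × 10^-3 mol, y = 1.592 × 10^-3 mol
mass of NaOH = 7.101 × 10^-3 × 40.00 = 0.2840 g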